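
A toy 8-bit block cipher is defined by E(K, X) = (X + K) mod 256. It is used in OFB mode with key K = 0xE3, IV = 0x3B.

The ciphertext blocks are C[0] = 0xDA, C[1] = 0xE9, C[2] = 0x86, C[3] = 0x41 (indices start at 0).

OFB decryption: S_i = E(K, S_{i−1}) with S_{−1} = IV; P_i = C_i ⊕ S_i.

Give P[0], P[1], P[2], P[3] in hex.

P[0]: S = E(K, 0x3B) = 0x1E; 0xDA ⊕ 0x1E = 0xC4.
P[1]: S = E(K, 0x1E) = 0x01; 0xE9 ⊕ 0x01 = 0xE8.
P[2]: S = E(K, 0x01) = 0xE4; 0x86 ⊕ 0xE4 = 0x62.
P[3]: S = E(K, 0xE4) = 0xC7; 0x41 ⊕ 0xC7 = 0x86.

P[0] = 0xC4, P[1] = 0xE8, P[2] = 0x62, P[3] = 0x86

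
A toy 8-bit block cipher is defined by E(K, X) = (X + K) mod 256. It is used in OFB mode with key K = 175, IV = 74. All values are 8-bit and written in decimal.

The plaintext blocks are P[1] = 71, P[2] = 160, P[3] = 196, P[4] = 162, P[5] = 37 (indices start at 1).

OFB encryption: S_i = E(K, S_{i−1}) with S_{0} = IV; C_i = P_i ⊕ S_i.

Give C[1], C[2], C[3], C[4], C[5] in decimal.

C[1] = 190, C[2] = 8, C[3] = 147, C[4] = 164, C[5] = 144

C[1]: S = E(K, 74) = 249; 71 ⊕ 249 = 190.
C[2]: S = E(K, 249) = 168; 160 ⊕ 168 = 8.
C[3]: S = E(K, 168) = 87; 196 ⊕ 87 = 147.
C[4]: S = E(K, 87) = 6; 162 ⊕ 6 = 164.
C[5]: S = E(K, 6) = 181; 37 ⊕ 181 = 144.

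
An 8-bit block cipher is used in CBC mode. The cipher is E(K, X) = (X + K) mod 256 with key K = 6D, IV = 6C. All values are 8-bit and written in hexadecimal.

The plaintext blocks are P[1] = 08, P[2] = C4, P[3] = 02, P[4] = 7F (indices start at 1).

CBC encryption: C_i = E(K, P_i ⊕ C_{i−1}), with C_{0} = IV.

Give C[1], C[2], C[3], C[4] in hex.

C[1] = D1, C[2] = 82, C[3] = ED, C[4] = FF

C[1]: P[1] ⊕ 6C = 64; E(K, 64) = D1.
C[2]: P[2] ⊕ D1 = 15; E(K, 15) = 82.
C[3]: P[3] ⊕ 82 = 80; E(K, 80) = ED.
C[4]: P[4] ⊕ ED = 92; E(K, 92) = FF.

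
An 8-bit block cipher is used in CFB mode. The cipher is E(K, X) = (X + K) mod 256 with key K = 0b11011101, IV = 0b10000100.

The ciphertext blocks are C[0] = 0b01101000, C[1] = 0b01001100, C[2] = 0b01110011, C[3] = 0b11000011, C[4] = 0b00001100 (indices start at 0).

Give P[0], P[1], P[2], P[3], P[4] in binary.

P[0] = 0b00001001, P[1] = 0b00001001, P[2] = 0b01011010, P[3] = 0b10010011, P[4] = 0b10101100

CFB decryption: P_i = C_i ⊕ E(K, C_{i−1}), with C_{−1} = IV.
P[0]: E(K, 0b10000100) = 0b01100001; 0b01101000 ⊕ 0b01100001 = 0b00001001.
P[1]: E(K, 0b01101000) = 0b01000101; 0b01001100 ⊕ 0b01000101 = 0b00001001.
P[2]: E(K, 0b01001100) = 0b00101001; 0b01110011 ⊕ 0b00101001 = 0b01011010.
P[3]: E(K, 0b01110011) = 0b01010000; 0b11000011 ⊕ 0b01010000 = 0b10010011.
P[4]: E(K, 0b11000011) = 0b10100000; 0b00001100 ⊕ 0b10100000 = 0b10101100.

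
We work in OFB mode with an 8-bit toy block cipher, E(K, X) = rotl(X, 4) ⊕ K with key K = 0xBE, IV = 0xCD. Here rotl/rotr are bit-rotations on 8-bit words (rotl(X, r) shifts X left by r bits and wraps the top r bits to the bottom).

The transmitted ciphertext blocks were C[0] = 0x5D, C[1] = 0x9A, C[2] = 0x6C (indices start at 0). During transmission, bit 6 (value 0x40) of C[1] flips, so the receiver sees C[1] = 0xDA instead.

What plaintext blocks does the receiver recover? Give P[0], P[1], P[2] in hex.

OFB decryption: S_i = E(K, S_{i−1}) with S_{−1} = IV; P_i = C_i ⊕ S_i.
Only C[1] changed, to 0xDA. In OFB, a change in C_i flips the same bit in P_i only; the keystream is unaffected. Decrypting the received ciphertext:
P[0]: S = E(K, 0xCD) = 0x62; 0x5D ⊕ 0x62 = 0x3F.
P[1]: S = E(K, 0x62) = 0x98; 0xDA ⊕ 0x98 = 0x42.
P[2]: S = E(K, 0x98) = 0x37; 0x6C ⊕ 0x37 = 0x5B.
Blocks that differ from the original plaintext: P[1].

P[0] = 0x3F, P[1] = 0x42, P[2] = 0x5B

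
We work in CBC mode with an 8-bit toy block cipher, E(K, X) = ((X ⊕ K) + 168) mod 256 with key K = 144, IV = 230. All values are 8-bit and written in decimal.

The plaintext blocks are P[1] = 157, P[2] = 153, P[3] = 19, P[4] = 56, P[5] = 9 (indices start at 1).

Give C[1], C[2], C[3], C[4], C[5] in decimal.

C[1] = 147, C[2] = 66, C[3] = 105, C[4] = 105, C[5] = 152

CBC encryption: C_i = E(K, P_i ⊕ C_{i−1}), with C_{0} = IV.
C[1]: P[1] ⊕ 230 = 123; E(K, 123) = 147.
C[2]: P[2] ⊕ 147 = 10; E(K, 10) = 66.
C[3]: P[3] ⊕ 66 = 81; E(K, 81) = 105.
C[4]: P[4] ⊕ 105 = 81; E(K, 81) = 105.
C[5]: P[5] ⊕ 105 = 96; E(K, 96) = 152.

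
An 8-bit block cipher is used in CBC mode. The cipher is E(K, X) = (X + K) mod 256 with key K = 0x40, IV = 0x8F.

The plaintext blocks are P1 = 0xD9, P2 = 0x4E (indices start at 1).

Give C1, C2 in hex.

CBC encryption: C_i = E(K, P_i ⊕ C_{i−1}), with C_{0} = IV.
C1: P1 ⊕ 0x8F = 0x56; E(K, 0x56) = 0x96.
C2: P2 ⊕ 0x96 = 0xD8; E(K, 0xD8) = 0x18.

C1 = 0x96, C2 = 0x18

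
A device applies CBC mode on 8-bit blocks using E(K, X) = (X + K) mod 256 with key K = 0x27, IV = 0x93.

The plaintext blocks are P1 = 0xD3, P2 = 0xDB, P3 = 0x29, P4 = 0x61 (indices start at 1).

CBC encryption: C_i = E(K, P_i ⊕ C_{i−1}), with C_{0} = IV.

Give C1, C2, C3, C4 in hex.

C1 = 0x67, C2 = 0xE3, C3 = 0xF1, C4 = 0xB7

C1: P1 ⊕ 0x93 = 0x40; E(K, 0x40) = 0x67.
C2: P2 ⊕ 0x67 = 0xBC; E(K, 0xBC) = 0xE3.
C3: P3 ⊕ 0xE3 = 0xCA; E(K, 0xCA) = 0xF1.
C4: P4 ⊕ 0xF1 = 0x90; E(K, 0x90) = 0xB7.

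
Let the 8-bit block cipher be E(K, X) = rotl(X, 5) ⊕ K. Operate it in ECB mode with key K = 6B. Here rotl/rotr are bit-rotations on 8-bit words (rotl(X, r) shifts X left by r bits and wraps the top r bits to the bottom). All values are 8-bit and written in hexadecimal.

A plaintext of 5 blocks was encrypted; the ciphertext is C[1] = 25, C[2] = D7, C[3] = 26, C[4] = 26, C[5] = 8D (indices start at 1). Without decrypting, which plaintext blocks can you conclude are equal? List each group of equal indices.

ECB encrypts each block independently with the same key, so equal ciphertext blocks imply equal plaintext blocks.
C[3] = C[4] = 26, so P[3] = P[4].

P[3] = P[4]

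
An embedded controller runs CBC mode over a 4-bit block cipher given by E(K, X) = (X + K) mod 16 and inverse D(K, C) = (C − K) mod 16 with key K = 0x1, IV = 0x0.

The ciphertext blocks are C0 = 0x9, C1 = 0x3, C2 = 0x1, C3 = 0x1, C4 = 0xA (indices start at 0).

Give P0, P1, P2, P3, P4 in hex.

P0 = 0x8, P1 = 0xB, P2 = 0x3, P3 = 0x1, P4 = 0x8

CBC decryption: P_i = D(K, C_i) ⊕ C_{i−1}, with C_{−1} = IV.
P0: D(K, 0x9) = 0x8; 0x8 ⊕ 0x0 = 0x8.
P1: D(K, 0x3) = 0x2; 0x2 ⊕ 0x9 = 0xB.
P2: D(K, 0x1) = 0x0; 0x0 ⊕ 0x3 = 0x3.
P3: D(K, 0x1) = 0x0; 0x0 ⊕ 0x1 = 0x1.
P4: D(K, 0xA) = 0x9; 0x9 ⊕ 0x1 = 0x8.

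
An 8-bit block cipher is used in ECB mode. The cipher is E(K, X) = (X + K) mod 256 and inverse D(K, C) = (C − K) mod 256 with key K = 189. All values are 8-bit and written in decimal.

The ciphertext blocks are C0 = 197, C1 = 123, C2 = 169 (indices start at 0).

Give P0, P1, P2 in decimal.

P0 = 8, P1 = 190, P2 = 236

ECB decryption: P_i = D(K, C_i).
P0: D(K, 197) = 8.
P1: D(K, 123) = 190.
P2: D(K, 169) = 236.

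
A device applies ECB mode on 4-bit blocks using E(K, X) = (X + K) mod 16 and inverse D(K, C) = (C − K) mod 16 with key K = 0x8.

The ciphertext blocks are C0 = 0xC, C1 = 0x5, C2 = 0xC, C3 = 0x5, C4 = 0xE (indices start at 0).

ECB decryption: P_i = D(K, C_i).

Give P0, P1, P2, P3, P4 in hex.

P0 = 0x4, P1 = 0xD, P2 = 0x4, P3 = 0xD, P4 = 0x6

P0: D(K, 0xC) = 0x4.
P1: D(K, 0x5) = 0xD.
P2: D(K, 0xC) = 0x4.
P3: D(K, 0x5) = 0xD.
P4: D(K, 0xE) = 0x6.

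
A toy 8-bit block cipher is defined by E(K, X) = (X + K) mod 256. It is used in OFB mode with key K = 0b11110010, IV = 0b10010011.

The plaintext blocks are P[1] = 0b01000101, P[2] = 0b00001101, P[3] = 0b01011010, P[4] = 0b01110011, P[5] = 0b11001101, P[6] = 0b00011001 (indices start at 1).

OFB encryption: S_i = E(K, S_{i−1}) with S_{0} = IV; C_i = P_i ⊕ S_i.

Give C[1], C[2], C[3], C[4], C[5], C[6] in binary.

C[1]: S = E(K, 0b10010011) = 0b10000101; 0b01000101 ⊕ 0b10000101 = 0b11000000.
C[2]: S = E(K, 0b10000101) = 0b01110111; 0b00001101 ⊕ 0b01110111 = 0b01111010.
C[3]: S = E(K, 0b01110111) = 0b01101001; 0b01011010 ⊕ 0b01101001 = 0b00110011.
C[4]: S = E(K, 0b01101001) = 0b01011011; 0b01110011 ⊕ 0b01011011 = 0b00101000.
C[5]: S = E(K, 0b01011011) = 0b01001101; 0b11001101 ⊕ 0b01001101 = 0b10000000.
C[6]: S = E(K, 0b01001101) = 0b00111111; 0b00011001 ⊕ 0b00111111 = 0b00100110.

C[1] = 0b11000000, C[2] = 0b01111010, C[3] = 0b00110011, C[4] = 0b00101000, C[5] = 0b10000000, C[6] = 0b00100110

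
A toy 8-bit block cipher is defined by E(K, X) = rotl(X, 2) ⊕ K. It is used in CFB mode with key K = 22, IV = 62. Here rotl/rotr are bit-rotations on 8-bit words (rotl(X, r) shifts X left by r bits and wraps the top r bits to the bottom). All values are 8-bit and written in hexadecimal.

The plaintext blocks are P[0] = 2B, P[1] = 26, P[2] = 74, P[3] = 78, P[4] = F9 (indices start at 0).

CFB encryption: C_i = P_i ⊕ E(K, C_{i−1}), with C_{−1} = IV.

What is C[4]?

C[4] = 56

C[0]: E(K, 62) = AB; 2B ⊕ AB = 80.
C[1]: E(K, 80) = 20; 26 ⊕ 20 = 06.
C[2]: E(K, 06) = 3A; 74 ⊕ 3A = 4E.
C[3]: E(K, 4E) = 1B; 78 ⊕ 1B = 63.
C[4]: E(K, 63) = AF; F9 ⊕ AF = 56.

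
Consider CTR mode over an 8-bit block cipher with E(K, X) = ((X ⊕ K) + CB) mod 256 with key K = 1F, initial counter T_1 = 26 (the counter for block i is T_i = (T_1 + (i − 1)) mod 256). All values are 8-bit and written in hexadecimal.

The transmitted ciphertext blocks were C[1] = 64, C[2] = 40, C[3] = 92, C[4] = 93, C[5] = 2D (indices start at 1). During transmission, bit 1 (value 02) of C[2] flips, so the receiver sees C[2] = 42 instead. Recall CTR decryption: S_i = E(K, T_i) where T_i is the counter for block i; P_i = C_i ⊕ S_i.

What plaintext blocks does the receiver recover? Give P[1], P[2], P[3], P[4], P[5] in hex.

Only C[2] changed, to 42. In CTR, a change in C_i flips the same bit in P_i only; the keystream is unaffected. Decrypting the received ciphertext:
P[1]: T = 26, S = E(K, T) = 04; 64 ⊕ 04 = 60.
P[2]: T = 27, S = E(K, T) = 03; 42 ⊕ 03 = 41.
P[3]: T = 28, S = E(K, T) = 02; 92 ⊕ 02 = 90.
P[4]: T = 29, S = E(K, T) = 01; 93 ⊕ 01 = 92.
P[5]: T = 2A, S = E(K, T) = 00; 2D ⊕ 00 = 2D.
Blocks that differ from the original plaintext: P[2].

P[1] = 60, P[2] = 41, P[3] = 90, P[4] = 92, P[5] = 2D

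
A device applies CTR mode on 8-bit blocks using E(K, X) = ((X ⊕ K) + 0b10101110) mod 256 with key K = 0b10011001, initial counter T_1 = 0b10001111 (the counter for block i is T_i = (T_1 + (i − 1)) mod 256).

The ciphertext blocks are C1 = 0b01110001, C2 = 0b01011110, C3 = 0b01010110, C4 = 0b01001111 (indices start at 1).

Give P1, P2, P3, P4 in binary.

CTR decryption: S_i = E(K, T_i) where T_i is the counter for block i; P_i = C_i ⊕ S_i.
P1: T = 0b10001111, S = E(K, T) = 0b11000100; 0b01110001 ⊕ 0b11000100 = 0b10110101.
P2: T = 0b10010000, S = E(K, T) = 0b10110111; 0b01011110 ⊕ 0b10110111 = 0b11101001.
P3: T = 0b10010001, S = E(K, T) = 0b10110110; 0b01010110 ⊕ 0b10110110 = 0b11100000.
P4: T = 0b10010010, S = E(K, T) = 0b10111001; 0b01001111 ⊕ 0b10111001 = 0b11110110.

P1 = 0b10110101, P2 = 0b11101001, P3 = 0b11100000, P4 = 0b11110110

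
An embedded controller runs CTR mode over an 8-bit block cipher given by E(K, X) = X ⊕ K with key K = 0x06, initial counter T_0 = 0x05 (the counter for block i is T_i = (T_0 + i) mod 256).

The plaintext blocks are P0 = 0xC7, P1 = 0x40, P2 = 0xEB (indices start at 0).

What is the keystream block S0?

CTR encryption: S_i = E(K, T_i) where T_i is the counter for block i; C_i = P_i ⊕ S_i.
C0: T = 0x05, S = E(K, T) = 0x03; 0xC7 ⊕ 0x03 = 0xC4.
So S0 = 0x03.

0x03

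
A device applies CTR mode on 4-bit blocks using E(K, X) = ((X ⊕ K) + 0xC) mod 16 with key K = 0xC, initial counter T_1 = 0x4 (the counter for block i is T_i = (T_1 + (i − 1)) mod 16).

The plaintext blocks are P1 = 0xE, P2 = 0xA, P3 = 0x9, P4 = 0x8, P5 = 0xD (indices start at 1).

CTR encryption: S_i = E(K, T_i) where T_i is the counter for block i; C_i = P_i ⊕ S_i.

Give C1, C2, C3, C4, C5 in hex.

C1 = 0xA, C2 = 0xF, C3 = 0xF, C4 = 0xF, C5 = 0xD

C1: T = 0x4, S = E(K, T) = 0x4; 0xE ⊕ 0x4 = 0xA.
C2: T = 0x5, S = E(K, T) = 0x5; 0xA ⊕ 0x5 = 0xF.
C3: T = 0x6, S = E(K, T) = 0x6; 0x9 ⊕ 0x6 = 0xF.
C4: T = 0x7, S = E(K, T) = 0x7; 0x8 ⊕ 0x7 = 0xF.
C5: T = 0x8, S = E(K, T) = 0x0; 0xD ⊕ 0x0 = 0xD.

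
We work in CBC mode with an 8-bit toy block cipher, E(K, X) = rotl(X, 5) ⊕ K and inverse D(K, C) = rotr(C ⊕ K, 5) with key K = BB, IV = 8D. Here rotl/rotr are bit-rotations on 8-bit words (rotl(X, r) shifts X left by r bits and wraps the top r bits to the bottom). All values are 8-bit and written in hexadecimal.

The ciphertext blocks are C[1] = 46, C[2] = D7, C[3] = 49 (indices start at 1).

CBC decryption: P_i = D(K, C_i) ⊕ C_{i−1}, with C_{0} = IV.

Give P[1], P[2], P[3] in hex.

P[1] = 62, P[2] = 25, P[3] = 40

P[1]: D(K, 46) = EF; EF ⊕ 8D = 62.
P[2]: D(K, D7) = 63; 63 ⊕ 46 = 25.
P[3]: D(K, 49) = 97; 97 ⊕ D7 = 40.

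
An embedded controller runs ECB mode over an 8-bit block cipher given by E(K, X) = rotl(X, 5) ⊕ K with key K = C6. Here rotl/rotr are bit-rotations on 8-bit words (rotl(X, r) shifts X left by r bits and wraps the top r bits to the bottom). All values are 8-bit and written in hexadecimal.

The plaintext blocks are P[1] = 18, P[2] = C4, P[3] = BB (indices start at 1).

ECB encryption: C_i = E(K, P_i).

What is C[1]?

C[1]: E(K, 18) = C5.

C[1] = C5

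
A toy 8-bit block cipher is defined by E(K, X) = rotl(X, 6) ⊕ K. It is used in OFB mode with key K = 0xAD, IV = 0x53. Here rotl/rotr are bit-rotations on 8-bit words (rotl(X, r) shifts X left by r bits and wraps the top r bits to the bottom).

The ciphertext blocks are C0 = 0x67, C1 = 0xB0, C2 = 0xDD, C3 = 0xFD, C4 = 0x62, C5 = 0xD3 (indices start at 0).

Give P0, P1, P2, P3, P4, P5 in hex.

OFB decryption: S_i = E(K, S_{i−1}) with S_{−1} = IV; P_i = C_i ⊕ S_i.
P0: S = E(K, 0x53) = 0x79; 0x67 ⊕ 0x79 = 0x1E.
P1: S = E(K, 0x79) = 0xF3; 0xB0 ⊕ 0xF3 = 0x43.
P2: S = E(K, 0xF3) = 0x51; 0xDD ⊕ 0x51 = 0x8C.
P3: S = E(K, 0x51) = 0xF9; 0xFD ⊕ 0xF9 = 0x04.
P4: S = E(K, 0xF9) = 0xD3; 0x62 ⊕ 0xD3 = 0xB1.
P5: S = E(K, 0xD3) = 0x59; 0xD3 ⊕ 0x59 = 0x8A.

P0 = 0x1E, P1 = 0x43, P2 = 0x8C, P3 = 0x04, P4 = 0xB1, P5 = 0x8A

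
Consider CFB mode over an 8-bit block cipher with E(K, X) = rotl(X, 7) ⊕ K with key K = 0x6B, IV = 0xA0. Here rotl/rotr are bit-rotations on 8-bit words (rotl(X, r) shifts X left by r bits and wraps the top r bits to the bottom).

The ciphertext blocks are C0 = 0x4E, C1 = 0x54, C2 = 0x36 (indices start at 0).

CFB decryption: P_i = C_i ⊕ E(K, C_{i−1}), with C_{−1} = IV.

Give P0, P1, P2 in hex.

P0 = 0x75, P1 = 0x18, P2 = 0x77

P0: E(K, 0xA0) = 0x3B; 0x4E ⊕ 0x3B = 0x75.
P1: E(K, 0x4E) = 0x4C; 0x54 ⊕ 0x4C = 0x18.
P2: E(K, 0x54) = 0x41; 0x36 ⊕ 0x41 = 0x77.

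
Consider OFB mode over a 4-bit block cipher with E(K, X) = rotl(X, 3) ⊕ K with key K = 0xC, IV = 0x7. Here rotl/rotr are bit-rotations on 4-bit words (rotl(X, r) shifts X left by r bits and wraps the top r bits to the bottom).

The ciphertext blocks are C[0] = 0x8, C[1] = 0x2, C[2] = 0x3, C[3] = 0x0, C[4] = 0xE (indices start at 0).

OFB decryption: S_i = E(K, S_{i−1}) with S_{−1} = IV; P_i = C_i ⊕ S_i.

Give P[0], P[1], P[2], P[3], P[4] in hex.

P[0]: S = E(K, 0x7) = 0x7; 0x8 ⊕ 0x7 = 0xF.
P[1]: S = E(K, 0x7) = 0x7; 0x2 ⊕ 0x7 = 0x5.
P[2]: S = E(K, 0x7) = 0x7; 0x3 ⊕ 0x7 = 0x4.
P[3]: S = E(K, 0x7) = 0x7; 0x0 ⊕ 0x7 = 0x7.
P[4]: S = E(K, 0x7) = 0x7; 0xE ⊕ 0x7 = 0x9.

P[0] = 0xF, P[1] = 0x5, P[2] = 0x4, P[3] = 0x7, P[4] = 0x9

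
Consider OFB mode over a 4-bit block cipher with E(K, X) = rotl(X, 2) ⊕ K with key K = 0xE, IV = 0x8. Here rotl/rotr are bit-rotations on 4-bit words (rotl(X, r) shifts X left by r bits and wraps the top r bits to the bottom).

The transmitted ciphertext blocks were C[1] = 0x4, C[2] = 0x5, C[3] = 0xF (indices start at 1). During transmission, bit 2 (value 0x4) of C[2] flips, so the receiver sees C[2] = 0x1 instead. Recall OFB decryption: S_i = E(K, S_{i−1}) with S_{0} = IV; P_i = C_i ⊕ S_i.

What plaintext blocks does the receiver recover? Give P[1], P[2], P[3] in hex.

P[1] = 0x8, P[2] = 0xC, P[3] = 0x6

Only C[2] changed, to 0x1. In OFB, a change in C_i flips the same bit in P_i only; the keystream is unaffected. Decrypting the received ciphertext:
P[1]: S = E(K, 0x8) = 0xC; 0x4 ⊕ 0xC = 0x8.
P[2]: S = E(K, 0xC) = 0xD; 0x1 ⊕ 0xD = 0xC.
P[3]: S = E(K, 0xD) = 0x9; 0xF ⊕ 0x9 = 0x6.
Blocks that differ from the original plaintext: P[2].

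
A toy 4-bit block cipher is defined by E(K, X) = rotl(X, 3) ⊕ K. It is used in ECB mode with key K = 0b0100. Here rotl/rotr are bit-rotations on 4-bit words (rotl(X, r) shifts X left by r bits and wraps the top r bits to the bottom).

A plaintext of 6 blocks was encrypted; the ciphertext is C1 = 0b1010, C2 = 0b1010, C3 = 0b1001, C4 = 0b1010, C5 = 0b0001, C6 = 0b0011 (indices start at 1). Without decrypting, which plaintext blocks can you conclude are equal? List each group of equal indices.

ECB encrypts each block independently with the same key, so equal ciphertext blocks imply equal plaintext blocks.
C1 = C2 = C4 = 0b1010, so P1 = P2 = P4.

P1 = P2 = P4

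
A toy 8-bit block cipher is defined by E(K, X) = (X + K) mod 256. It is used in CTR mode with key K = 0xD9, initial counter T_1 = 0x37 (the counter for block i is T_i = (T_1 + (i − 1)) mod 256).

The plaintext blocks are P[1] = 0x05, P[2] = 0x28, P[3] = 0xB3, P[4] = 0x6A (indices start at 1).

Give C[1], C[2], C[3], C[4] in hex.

CTR encryption: S_i = E(K, T_i) where T_i is the counter for block i; C_i = P_i ⊕ S_i.
C[1]: T = 0x37, S = E(K, T) = 0x10; 0x05 ⊕ 0x10 = 0x15.
C[2]: T = 0x38, S = E(K, T) = 0x11; 0x28 ⊕ 0x11 = 0x39.
C[3]: T = 0x39, S = E(K, T) = 0x12; 0xB3 ⊕ 0x12 = 0xA1.
C[4]: T = 0x3A, S = E(K, T) = 0x13; 0x6A ⊕ 0x13 = 0x79.

C[1] = 0x15, C[2] = 0x39, C[3] = 0xA1, C[4] = 0x79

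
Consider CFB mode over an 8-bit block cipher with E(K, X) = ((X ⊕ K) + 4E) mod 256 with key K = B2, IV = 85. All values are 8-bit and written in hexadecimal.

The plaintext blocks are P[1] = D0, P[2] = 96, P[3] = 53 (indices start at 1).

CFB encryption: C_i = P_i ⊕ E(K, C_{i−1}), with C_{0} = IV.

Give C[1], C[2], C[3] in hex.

C[1] = 55, C[2] = A3, C[3] = 0C

C[1]: E(K, 85) = 85; D0 ⊕ 85 = 55.
C[2]: E(K, 55) = 35; 96 ⊕ 35 = A3.
C[3]: E(K, A3) = 5F; 53 ⊕ 5F = 0C.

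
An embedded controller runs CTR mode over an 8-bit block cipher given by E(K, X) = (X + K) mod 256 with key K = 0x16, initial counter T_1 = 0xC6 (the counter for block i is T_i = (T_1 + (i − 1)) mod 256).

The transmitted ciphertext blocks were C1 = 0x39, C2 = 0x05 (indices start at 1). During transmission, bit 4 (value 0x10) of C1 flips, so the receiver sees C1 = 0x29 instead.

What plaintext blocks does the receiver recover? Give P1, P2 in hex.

P1 = 0xF5, P2 = 0xD8

CTR decryption: S_i = E(K, T_i) where T_i is the counter for block i; P_i = C_i ⊕ S_i.
Only C1 changed, to 0x29. In CTR, a change in C_i flips the same bit in P_i only; the keystream is unaffected. Decrypting the received ciphertext:
P1: T = 0xC6, S = E(K, T) = 0xDC; 0x29 ⊕ 0xDC = 0xF5.
P2: T = 0xC7, S = E(K, T) = 0xDD; 0x05 ⊕ 0xDD = 0xD8.
Blocks that differ from the original plaintext: P1.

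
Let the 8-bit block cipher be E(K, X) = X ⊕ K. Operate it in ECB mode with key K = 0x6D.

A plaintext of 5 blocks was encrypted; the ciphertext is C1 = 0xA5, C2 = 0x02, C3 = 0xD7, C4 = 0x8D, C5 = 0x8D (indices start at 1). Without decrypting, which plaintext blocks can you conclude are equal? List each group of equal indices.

ECB encrypts each block independently with the same key, so equal ciphertext blocks imply equal plaintext blocks.
C4 = C5 = 0x8D, so P4 = P5.

P4 = P5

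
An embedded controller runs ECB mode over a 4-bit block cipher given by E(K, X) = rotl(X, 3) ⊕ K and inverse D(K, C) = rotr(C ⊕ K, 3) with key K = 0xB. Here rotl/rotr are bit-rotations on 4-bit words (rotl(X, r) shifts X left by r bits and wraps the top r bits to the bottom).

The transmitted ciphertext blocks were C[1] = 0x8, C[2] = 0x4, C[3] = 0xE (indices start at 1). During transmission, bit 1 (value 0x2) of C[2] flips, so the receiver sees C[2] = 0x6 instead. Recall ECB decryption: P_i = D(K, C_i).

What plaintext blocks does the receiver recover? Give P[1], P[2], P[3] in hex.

Only C[2] changed, to 0x6. In ECB, a change in C_i affects only P_i. Decrypting the received ciphertext:
P[1]: D(K, 0x8) = 0x6.
P[2]: D(K, 0x6) = 0xB.
P[3]: D(K, 0xE) = 0xA.
Blocks that differ from the original plaintext: P[2].

P[1] = 0x6, P[2] = 0xB, P[3] = 0xA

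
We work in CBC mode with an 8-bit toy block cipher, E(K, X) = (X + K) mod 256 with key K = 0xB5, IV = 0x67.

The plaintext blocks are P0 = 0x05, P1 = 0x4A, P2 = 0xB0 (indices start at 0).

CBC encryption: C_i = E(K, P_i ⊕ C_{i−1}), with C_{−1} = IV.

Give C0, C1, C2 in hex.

C0 = 0x17, C1 = 0x12, C2 = 0x57

C0: P0 ⊕ 0x67 = 0x62; E(K, 0x62) = 0x17.
C1: P1 ⊕ 0x17 = 0x5D; E(K, 0x5D) = 0x12.
C2: P2 ⊕ 0x12 = 0xA2; E(K, 0xA2) = 0x57.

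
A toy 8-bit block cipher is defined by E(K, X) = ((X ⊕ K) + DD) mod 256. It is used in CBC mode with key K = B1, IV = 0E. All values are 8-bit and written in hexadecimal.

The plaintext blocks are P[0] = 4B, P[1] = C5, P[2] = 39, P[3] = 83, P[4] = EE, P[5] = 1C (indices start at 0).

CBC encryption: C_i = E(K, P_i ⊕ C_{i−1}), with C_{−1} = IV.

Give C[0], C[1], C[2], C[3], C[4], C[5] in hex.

C[0] = D1, C[1] = 82, C[2] = E7, C[3] = B2, C[4] = CA, C[5] = 44

C[0]: P[0] ⊕ 0E = 45; E(K, 45) = D1.
C[1]: P[1] ⊕ D1 = 14; E(K, 14) = 82.
C[2]: P[2] ⊕ 82 = BB; E(K, BB) = E7.
C[3]: P[3] ⊕ E7 = 64; E(K, 64) = B2.
C[4]: P[4] ⊕ B2 = 5C; E(K, 5C) = CA.
C[5]: P[5] ⊕ CA = D6; E(K, D6) = 44.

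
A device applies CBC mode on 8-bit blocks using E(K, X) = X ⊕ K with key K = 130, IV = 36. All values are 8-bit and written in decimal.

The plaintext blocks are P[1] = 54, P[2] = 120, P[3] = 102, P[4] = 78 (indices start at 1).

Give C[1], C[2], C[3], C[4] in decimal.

CBC encryption: C_i = E(K, P_i ⊕ C_{i−1}), with C_{0} = IV.
C[1]: P[1] ⊕ 36 = 18; E(K, 18) = 144.
C[2]: P[2] ⊕ 144 = 232; E(K, 232) = 106.
C[3]: P[3] ⊕ 106 = 12; E(K, 12) = 142.
C[4]: P[4] ⊕ 142 = 192; E(K, 192) = 66.

C[1] = 144, C[2] = 106, C[3] = 142, C[4] = 66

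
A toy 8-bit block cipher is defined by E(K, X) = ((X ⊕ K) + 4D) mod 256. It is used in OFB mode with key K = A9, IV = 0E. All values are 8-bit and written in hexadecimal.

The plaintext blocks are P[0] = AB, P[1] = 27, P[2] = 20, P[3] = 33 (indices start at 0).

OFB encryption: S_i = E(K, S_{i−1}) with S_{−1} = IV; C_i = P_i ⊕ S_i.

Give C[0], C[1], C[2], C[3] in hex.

C[0] = 5F, C[1] = 8D, C[2] = 70, C[3] = 75

C[0]: S = E(K, 0E) = F4; AB ⊕ F4 = 5F.
C[1]: S = E(K, F4) = AA; 27 ⊕ AA = 8D.
C[2]: S = E(K, AA) = 50; 20 ⊕ 50 = 70.
C[3]: S = E(K, 50) = 46; 33 ⊕ 46 = 75.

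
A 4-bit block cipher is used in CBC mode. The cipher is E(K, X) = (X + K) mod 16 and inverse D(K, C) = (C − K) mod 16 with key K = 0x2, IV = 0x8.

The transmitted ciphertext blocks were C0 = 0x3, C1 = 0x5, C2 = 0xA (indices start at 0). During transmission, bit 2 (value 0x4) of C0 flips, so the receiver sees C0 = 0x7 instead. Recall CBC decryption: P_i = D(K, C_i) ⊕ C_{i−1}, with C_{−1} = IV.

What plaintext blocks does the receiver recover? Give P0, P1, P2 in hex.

Only C0 changed, to 0x7. In CBC, a change in C_i garbles P_i and flips the same bit in P_{i+1}. Decrypting the received ciphertext:
P0: D(K, 0x7) = 0x5; 0x5 ⊕ 0x8 = 0xD.
P1: D(K, 0x5) = 0x3; 0x3 ⊕ 0x7 = 0x4.
P2: D(K, 0xA) = 0x8; 0x8 ⊕ 0x5 = 0xD.
Blocks that differ from the original plaintext: P0, P1.

P0 = 0xD, P1 = 0x4, P2 = 0xD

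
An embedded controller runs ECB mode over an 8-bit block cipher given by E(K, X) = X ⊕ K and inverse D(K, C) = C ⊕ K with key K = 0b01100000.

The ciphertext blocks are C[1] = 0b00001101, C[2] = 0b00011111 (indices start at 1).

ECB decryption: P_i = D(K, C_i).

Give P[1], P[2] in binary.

P[1] = 0b01101101, P[2] = 0b01111111

P[1]: D(K, 0b00001101) = 0b01101101.
P[2]: D(K, 0b00011111) = 0b01111111.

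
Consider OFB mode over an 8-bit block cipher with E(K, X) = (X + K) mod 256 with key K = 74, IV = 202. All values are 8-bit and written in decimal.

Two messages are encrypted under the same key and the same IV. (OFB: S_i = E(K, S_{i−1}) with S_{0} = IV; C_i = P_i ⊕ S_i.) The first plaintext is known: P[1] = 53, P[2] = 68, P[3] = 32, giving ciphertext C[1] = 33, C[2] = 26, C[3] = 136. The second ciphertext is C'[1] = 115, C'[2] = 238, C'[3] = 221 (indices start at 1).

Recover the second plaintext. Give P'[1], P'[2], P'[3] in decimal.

P'[1] = 103, P'[2] = 176, P'[3] = 117

In OFB with a reused IV, both messages share the same keystream S_i, so C_i ⊕ C'_i = P_i ⊕ P'_i and thus P'_i = P_i ⊕ C_i ⊕ C'_i.
P'[1]: 53 ⊕ 33 ⊕ 115 = 103.
P'[2]: 68 ⊕ 26 ⊕ 238 = 176.
P'[3]: 32 ⊕ 136 ⊕ 221 = 117.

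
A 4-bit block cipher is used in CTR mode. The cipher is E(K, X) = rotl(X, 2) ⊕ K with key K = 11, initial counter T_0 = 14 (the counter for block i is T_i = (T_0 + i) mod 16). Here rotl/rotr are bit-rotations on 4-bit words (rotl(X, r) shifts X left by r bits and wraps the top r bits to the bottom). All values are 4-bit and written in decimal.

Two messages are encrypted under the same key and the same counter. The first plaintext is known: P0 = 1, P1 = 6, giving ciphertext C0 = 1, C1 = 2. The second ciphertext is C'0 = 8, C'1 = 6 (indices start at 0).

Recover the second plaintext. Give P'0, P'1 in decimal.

P'0 = 8, P'1 = 2

In CTR with a reused counter, both messages share the same keystream S_i, so C_i ⊕ C'_i = P_i ⊕ P'_i and thus P'_i = P_i ⊕ C_i ⊕ C'_i.
P'0: 1 ⊕ 1 ⊕ 8 = 8.
P'1: 6 ⊕ 2 ⊕ 6 = 2.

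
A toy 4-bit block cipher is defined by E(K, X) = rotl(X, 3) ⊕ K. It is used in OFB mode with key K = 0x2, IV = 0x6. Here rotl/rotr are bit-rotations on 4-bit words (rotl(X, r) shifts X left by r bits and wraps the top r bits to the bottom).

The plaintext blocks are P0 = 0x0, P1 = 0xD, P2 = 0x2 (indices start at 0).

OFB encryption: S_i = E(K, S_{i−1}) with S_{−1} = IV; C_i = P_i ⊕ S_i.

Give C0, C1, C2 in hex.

C0: S = E(K, 0x6) = 0x1; 0x0 ⊕ 0x1 = 0x1.
C1: S = E(K, 0x1) = 0xA; 0xD ⊕ 0xA = 0x7.
C2: S = E(K, 0xA) = 0x7; 0x2 ⊕ 0x7 = 0x5.

C0 = 0x1, C1 = 0x7, C2 = 0x5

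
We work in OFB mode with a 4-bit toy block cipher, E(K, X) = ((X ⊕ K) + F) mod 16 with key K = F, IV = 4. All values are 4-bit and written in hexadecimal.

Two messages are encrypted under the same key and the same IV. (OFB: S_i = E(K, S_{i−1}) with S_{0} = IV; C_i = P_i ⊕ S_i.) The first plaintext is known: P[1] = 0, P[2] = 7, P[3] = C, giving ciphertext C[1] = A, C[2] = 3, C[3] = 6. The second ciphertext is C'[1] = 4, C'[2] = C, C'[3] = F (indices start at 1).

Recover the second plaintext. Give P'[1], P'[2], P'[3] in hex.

P'[1] = E, P'[2] = 8, P'[3] = 5

In OFB with a reused IV, both messages share the same keystream S_i, so C_i ⊕ C'_i = P_i ⊕ P'_i and thus P'_i = P_i ⊕ C_i ⊕ C'_i.
P'[1]: 0 ⊕ A ⊕ 4 = E.
P'[2]: 7 ⊕ 3 ⊕ C = 8.
P'[3]: C ⊕ 6 ⊕ F = 5.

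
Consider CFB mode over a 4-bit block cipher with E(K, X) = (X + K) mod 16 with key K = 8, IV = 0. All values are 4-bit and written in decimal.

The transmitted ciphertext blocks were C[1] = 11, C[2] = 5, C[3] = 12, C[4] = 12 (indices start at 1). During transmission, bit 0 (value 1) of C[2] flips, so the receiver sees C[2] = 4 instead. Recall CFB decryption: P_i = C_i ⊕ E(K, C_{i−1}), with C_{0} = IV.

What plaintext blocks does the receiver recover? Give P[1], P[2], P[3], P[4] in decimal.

P[1] = 3, P[2] = 7, P[3] = 0, P[4] = 8

Only C[2] changed, to 4. In CFB, a change in C_i flips the same bit in P_i and garbles P_{i+1}. Decrypting the received ciphertext:
P[1]: E(K, 0) = 8; 11 ⊕ 8 = 3.
P[2]: E(K, 11) = 3; 4 ⊕ 3 = 7.
P[3]: E(K, 4) = 12; 12 ⊕ 12 = 0.
P[4]: E(K, 12) = 4; 12 ⊕ 4 = 8.
Blocks that differ from the original plaintext: P[2], P[3].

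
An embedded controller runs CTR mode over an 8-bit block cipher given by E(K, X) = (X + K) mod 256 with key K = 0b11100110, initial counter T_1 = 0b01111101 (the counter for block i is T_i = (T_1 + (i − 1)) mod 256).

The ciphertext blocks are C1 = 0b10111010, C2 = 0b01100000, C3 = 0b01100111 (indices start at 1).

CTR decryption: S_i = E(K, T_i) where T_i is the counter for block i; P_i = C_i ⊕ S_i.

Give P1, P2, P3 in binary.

P1: T = 0b01111101, S = E(K, T) = 0b01100011; 0b10111010 ⊕ 0b01100011 = 0b11011001.
P2: T = 0b01111110, S = E(K, T) = 0b01100100; 0b01100000 ⊕ 0b01100100 = 0b00000100.
P3: T = 0b01111111, S = E(K, T) = 0b01100101; 0b01100111 ⊕ 0b01100101 = 0b00000010.

P1 = 0b11011001, P2 = 0b00000100, P3 = 0b00000010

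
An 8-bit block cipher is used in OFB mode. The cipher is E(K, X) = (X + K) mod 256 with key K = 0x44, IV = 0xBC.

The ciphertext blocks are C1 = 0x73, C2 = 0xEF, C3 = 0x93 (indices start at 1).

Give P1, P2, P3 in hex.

P1 = 0x73, P2 = 0xAB, P3 = 0x1B

OFB decryption: S_i = E(K, S_{i−1}) with S_{0} = IV; P_i = C_i ⊕ S_i.
P1: S = E(K, 0xBC) = 0x00; 0x73 ⊕ 0x00 = 0x73.
P2: S = E(K, 0x00) = 0x44; 0xEF ⊕ 0x44 = 0xAB.
P3: S = E(K, 0x44) = 0x88; 0x93 ⊕ 0x88 = 0x1B.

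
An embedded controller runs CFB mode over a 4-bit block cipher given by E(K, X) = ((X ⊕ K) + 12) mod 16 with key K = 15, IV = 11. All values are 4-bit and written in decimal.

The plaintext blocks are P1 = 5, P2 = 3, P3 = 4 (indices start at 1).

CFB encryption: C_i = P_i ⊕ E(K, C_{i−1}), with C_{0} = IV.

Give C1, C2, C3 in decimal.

C1 = 5, C2 = 5, C3 = 2

C1: E(K, 11) = 0; 5 ⊕ 0 = 5.
C2: E(K, 5) = 6; 3 ⊕ 6 = 5.
C3: E(K, 5) = 6; 4 ⊕ 6 = 2.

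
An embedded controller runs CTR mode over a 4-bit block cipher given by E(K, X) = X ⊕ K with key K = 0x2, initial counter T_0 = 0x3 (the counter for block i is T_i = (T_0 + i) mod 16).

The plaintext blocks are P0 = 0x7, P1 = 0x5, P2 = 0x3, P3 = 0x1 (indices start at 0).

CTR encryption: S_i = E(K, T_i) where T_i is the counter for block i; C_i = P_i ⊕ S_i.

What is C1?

C1 = 0x3

C0: T = 0x3, S = E(K, T) = 0x1; 0x7 ⊕ 0x1 = 0x6.
C1: T = 0x4, S = E(K, T) = 0x6; 0x5 ⊕ 0x6 = 0x3.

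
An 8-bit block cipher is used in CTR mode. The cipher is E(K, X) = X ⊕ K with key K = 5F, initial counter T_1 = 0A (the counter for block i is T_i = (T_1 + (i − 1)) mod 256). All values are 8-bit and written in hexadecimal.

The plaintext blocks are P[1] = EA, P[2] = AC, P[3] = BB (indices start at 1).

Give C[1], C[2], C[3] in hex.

C[1] = BF, C[2] = F8, C[3] = E8

CTR encryption: S_i = E(K, T_i) where T_i is the counter for block i; C_i = P_i ⊕ S_i.
C[1]: T = 0A, S = E(K, T) = 55; EA ⊕ 55 = BF.
C[2]: T = 0B, S = E(K, T) = 54; AC ⊕ 54 = F8.
C[3]: T = 0C, S = E(K, T) = 53; BB ⊕ 53 = E8.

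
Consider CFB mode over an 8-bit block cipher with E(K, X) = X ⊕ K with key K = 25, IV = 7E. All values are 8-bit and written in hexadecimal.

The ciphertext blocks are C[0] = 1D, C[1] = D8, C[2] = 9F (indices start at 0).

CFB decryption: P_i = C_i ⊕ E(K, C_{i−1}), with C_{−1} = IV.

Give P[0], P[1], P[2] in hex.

P[0] = 46, P[1] = E0, P[2] = 62

P[0]: E(K, 7E) = 5B; 1D ⊕ 5B = 46.
P[1]: E(K, 1D) = 38; D8 ⊕ 38 = E0.
P[2]: E(K, D8) = FD; 9F ⊕ FD = 62.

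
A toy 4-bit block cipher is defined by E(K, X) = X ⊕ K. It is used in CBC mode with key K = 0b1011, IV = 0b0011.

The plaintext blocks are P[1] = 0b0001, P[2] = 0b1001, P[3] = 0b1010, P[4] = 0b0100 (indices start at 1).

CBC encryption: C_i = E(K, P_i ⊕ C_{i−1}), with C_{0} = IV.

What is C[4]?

C[1]: P[1] ⊕ 0b0011 = 0b0010; E(K, 0b0010) = 0b1001.
C[2]: P[2] ⊕ 0b1001 = 0b0000; E(K, 0b0000) = 0b1011.
C[3]: P[3] ⊕ 0b1011 = 0b0001; E(K, 0b0001) = 0b1010.
C[4]: P[4] ⊕ 0b1010 = 0b1110; E(K, 0b1110) = 0b0101.

C[4] = 0b0101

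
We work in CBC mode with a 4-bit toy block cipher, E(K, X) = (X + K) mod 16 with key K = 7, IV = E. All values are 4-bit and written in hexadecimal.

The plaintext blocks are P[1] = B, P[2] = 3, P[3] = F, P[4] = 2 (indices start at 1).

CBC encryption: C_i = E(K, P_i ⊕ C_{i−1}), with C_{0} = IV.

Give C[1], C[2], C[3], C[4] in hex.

C[1]: P[1] ⊕ E = 5; E(K, 5) = C.
C[2]: P[2] ⊕ C = F; E(K, F) = 6.
C[3]: P[3] ⊕ 6 = 9; E(K, 9) = 0.
C[4]: P[4] ⊕ 0 = 2; E(K, 2) = 9.

C[1] = C, C[2] = 6, C[3] = 0, C[4] = 9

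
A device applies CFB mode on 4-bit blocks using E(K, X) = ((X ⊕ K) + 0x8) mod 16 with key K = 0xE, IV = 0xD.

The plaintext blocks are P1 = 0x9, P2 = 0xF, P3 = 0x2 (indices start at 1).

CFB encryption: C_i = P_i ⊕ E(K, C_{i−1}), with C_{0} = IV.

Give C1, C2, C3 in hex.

C1 = 0x2, C2 = 0xB, C3 = 0xF

C1: E(K, 0xD) = 0xB; 0x9 ⊕ 0xB = 0x2.
C2: E(K, 0x2) = 0x4; 0xF ⊕ 0x4 = 0xB.
C3: E(K, 0xB) = 0xD; 0x2 ⊕ 0xD = 0xF.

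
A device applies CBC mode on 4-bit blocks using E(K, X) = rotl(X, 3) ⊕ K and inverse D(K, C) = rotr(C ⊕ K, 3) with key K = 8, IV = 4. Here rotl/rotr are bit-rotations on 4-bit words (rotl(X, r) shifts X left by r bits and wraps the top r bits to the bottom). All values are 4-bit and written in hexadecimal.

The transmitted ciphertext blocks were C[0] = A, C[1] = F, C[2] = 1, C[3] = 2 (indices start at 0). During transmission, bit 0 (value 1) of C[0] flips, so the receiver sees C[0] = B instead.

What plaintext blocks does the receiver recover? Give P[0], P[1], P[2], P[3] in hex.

CBC decryption: P_i = D(K, C_i) ⊕ C_{i−1}, with C_{−1} = IV.
Only C[0] changed, to B. In CBC, a change in C_i garbles P_i and flips the same bit in P_{i+1}. Decrypting the received ciphertext:
P[0]: D(K, B) = 6; 6 ⊕ 4 = 2.
P[1]: D(K, F) = E; E ⊕ B = 5.
P[2]: D(K, 1) = 3; 3 ⊕ F = C.
P[3]: D(K, 2) = 5; 5 ⊕ 1 = 4.
Blocks that differ from the original plaintext: P[0], P[1].

P[0] = 2, P[1] = 5, P[2] = C, P[3] = 4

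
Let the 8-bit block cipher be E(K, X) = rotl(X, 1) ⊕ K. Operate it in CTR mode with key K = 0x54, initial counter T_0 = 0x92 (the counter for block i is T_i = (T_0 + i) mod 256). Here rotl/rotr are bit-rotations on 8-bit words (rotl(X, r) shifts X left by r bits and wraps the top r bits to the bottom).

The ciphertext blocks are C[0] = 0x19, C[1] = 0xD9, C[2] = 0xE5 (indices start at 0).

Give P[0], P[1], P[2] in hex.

CTR decryption: S_i = E(K, T_i) where T_i is the counter for block i; P_i = C_i ⊕ S_i.
P[0]: T = 0x92, S = E(K, T) = 0x71; 0x19 ⊕ 0x71 = 0x68.
P[1]: T = 0x93, S = E(K, T) = 0x73; 0xD9 ⊕ 0x73 = 0xAA.
P[2]: T = 0x94, S = E(K, T) = 0x7D; 0xE5 ⊕ 0x7D = 0x98.

P[0] = 0x68, P[1] = 0xAA, P[2] = 0x98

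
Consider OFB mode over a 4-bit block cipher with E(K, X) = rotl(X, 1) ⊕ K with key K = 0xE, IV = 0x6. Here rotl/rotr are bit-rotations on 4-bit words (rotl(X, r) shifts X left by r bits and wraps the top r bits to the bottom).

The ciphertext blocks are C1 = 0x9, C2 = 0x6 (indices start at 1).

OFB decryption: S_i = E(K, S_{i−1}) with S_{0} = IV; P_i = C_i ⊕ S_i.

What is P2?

P2 = 0xC

P1: S = E(K, 0x6) = 0x2; 0x9 ⊕ 0x2 = 0xB.
P2: S = E(K, 0x2) = 0xA; 0x6 ⊕ 0xA = 0xC.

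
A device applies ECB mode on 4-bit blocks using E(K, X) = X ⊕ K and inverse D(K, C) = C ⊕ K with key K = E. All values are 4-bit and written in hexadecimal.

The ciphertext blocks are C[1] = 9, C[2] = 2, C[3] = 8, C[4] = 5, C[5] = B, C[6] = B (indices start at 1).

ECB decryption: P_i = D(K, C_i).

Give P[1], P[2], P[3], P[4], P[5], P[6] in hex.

P[1] = 7, P[2] = C, P[3] = 6, P[4] = B, P[5] = 5, P[6] = 5

P[1]: D(K, 9) = 7.
P[2]: D(K, 2) = C.
P[3]: D(K, 8) = 6.
P[4]: D(K, 5) = B.
P[5]: D(K, B) = 5.
P[6]: D(K, B) = 5.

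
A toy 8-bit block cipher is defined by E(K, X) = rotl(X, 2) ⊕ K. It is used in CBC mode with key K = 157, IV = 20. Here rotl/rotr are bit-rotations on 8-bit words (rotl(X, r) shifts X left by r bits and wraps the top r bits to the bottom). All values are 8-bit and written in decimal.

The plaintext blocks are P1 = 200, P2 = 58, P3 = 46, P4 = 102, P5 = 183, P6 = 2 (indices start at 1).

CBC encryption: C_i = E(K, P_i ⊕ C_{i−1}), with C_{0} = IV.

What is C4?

C1: P1 ⊕ 20 = 220; E(K, 220) = 238.
C2: P2 ⊕ 238 = 212; E(K, 212) = 206.
C3: P3 ⊕ 206 = 224; E(K, 224) = 30.
C4: P4 ⊕ 30 = 120; E(K, 120) = 124.

C4 = 124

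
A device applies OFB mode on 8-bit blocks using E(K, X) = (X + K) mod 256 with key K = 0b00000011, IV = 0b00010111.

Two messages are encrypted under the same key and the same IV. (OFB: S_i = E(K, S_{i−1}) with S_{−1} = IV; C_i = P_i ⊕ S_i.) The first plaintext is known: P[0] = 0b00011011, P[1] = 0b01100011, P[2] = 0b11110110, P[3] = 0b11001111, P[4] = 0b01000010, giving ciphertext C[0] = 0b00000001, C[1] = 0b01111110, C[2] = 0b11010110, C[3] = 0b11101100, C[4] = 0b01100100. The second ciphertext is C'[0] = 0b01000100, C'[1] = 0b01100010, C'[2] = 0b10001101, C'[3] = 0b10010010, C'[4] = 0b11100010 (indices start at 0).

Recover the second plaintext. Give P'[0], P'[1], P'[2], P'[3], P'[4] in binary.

P'[0] = 0b01011110, P'[1] = 0b01111111, P'[2] = 0b10101101, P'[3] = 0b10110001, P'[4] = 0b11000100

In OFB with a reused IV, both messages share the same keystream S_i, so C_i ⊕ C'_i = P_i ⊕ P'_i and thus P'_i = P_i ⊕ C_i ⊕ C'_i.
P'[0]: 0b00011011 ⊕ 0b00000001 ⊕ 0b01000100 = 0b01011110.
P'[1]: 0b01100011 ⊕ 0b01111110 ⊕ 0b01100010 = 0b01111111.
P'[2]: 0b11110110 ⊕ 0b11010110 ⊕ 0b10001101 = 0b10101101.
P'[3]: 0b11001111 ⊕ 0b11101100 ⊕ 0b10010010 = 0b10110001.
P'[4]: 0b01000010 ⊕ 0b01100100 ⊕ 0b11100010 = 0b11000100.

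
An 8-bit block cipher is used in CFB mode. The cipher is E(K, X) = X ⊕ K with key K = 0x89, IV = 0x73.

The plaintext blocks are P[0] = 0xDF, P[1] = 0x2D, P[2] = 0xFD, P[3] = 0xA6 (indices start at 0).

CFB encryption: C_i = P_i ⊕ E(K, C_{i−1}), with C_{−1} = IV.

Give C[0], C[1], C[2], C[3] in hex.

C[0]: E(K, 0x73) = 0xFA; 0xDF ⊕ 0xFA = 0x25.
C[1]: E(K, 0x25) = 0xAC; 0x2D ⊕ 0xAC = 0x81.
C[2]: E(K, 0x81) = 0x08; 0xFD ⊕ 0x08 = 0xF5.
C[3]: E(K, 0xF5) = 0x7C; 0xA6 ⊕ 0x7C = 0xDA.

C[0] = 0x25, C[1] = 0x81, C[2] = 0xF5, C[3] = 0xDA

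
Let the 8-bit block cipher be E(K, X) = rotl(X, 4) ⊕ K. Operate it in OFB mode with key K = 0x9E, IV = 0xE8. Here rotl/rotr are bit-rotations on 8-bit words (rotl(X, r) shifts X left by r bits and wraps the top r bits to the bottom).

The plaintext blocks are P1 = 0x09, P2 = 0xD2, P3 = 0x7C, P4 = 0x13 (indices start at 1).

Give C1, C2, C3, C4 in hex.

C1 = 0x19, C2 = 0x4D, C3 = 0x1B, C4 = 0xFB

OFB encryption: S_i = E(K, S_{i−1}) with S_{0} = IV; C_i = P_i ⊕ S_i.
C1: S = E(K, 0xE8) = 0x10; 0x09 ⊕ 0x10 = 0x19.
C2: S = E(K, 0x10) = 0x9F; 0xD2 ⊕ 0x9F = 0x4D.
C3: S = E(K, 0x9F) = 0x67; 0x7C ⊕ 0x67 = 0x1B.
C4: S = E(K, 0x67) = 0xE8; 0x13 ⊕ 0xE8 = 0xFB.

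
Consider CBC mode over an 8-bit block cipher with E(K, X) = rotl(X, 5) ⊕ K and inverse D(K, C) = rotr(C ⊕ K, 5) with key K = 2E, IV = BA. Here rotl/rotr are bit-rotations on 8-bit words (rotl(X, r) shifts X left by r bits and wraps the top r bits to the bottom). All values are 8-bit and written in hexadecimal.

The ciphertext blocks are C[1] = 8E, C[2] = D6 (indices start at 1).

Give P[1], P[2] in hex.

CBC decryption: P_i = D(K, C_i) ⊕ C_{i−1}, with C_{0} = IV.
P[1]: D(K, 8E) = 05; 05 ⊕ BA = BF.
P[2]: D(K, D6) = C7; C7 ⊕ 8E = 49.

P[1] = BF, P[2] = 49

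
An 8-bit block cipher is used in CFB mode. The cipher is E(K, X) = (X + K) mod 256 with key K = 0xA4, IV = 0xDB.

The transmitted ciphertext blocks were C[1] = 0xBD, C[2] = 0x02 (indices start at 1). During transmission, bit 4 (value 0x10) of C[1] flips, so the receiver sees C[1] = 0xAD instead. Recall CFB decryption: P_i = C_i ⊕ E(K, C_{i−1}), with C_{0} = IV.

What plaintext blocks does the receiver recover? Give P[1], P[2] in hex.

P[1] = 0xD2, P[2] = 0x53

Only C[1] changed, to 0xAD. In CFB, a change in C_i flips the same bit in P_i and garbles P_{i+1}. Decrypting the received ciphertext:
P[1]: E(K, 0xDB) = 0x7F; 0xAD ⊕ 0x7F = 0xD2.
P[2]: E(K, 0xAD) = 0x51; 0x02 ⊕ 0x51 = 0x53.
Blocks that differ from the original plaintext: P[1], P[2].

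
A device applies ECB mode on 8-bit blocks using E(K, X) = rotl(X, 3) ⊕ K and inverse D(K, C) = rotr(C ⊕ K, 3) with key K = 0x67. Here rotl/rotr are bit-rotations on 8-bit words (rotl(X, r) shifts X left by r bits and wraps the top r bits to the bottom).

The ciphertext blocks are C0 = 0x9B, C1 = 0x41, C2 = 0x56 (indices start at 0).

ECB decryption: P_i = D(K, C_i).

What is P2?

P2: D(K, 0x56) = 0x26.

P2 = 0x26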